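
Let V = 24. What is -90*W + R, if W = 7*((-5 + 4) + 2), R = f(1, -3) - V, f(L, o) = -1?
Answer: -655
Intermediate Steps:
R = -25 (R = -1 - 1*24 = -1 - 24 = -25)
W = 7 (W = 7*(-1 + 2) = 7*1 = 7)
-90*W + R = -90*7 - 25 = -630 - 25 = -655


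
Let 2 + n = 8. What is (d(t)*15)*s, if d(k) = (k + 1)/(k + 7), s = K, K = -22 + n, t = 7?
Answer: -960/7 ≈ -137.14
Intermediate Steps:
n = 6 (n = -2 + 8 = 6)
K = -16 (K = -22 + 6 = -16)
s = -16
d(k) = (1 + k)/(7 + k)
(d(t)*15)*s = (((1 + 7)/(7 + 7))*15)*(-16) = ((8/14)*15)*(-16) = (((1/14)*8)*15)*(-16) = ((4/7)*15)*(-16) = (60/7)*(-16) = -960/7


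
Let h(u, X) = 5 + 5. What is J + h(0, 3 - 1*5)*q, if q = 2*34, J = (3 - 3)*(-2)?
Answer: 680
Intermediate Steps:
h(u, X) = 10
J = 0 (J = 0*(-2) = 0)
q = 68
J + h(0, 3 - 1*5)*q = 0 + 10*68 = 0 + 680 = 680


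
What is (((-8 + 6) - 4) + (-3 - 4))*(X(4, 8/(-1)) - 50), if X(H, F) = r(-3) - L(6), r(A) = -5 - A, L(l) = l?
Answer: 754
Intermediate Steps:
X(H, F) = -8 (X(H, F) = (-5 - 1*(-3)) - 1*6 = (-5 + 3) - 6 = -2 - 6 = -8)
(((-8 + 6) - 4) + (-3 - 4))*(X(4, 8/(-1)) - 50) = (((-8 + 6) - 4) + (-3 - 4))*(-8 - 50) = ((-2 - 4) - 7)*(-58) = (-6 - 7)*(-58) = -13*(-58) = 754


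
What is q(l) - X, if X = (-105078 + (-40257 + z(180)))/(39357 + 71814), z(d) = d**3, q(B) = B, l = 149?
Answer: 3625938/37057 ≈ 97.848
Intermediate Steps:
X = 1895555/37057 (X = (-105078 + (-40257 + 180**3))/(39357 + 71814) = (-105078 + (-40257 + 5832000))/111171 = (-105078 + 5791743)*(1/111171) = 5686665*(1/111171) = 1895555/37057 ≈ 51.152)
q(l) - X = 149 - 1*1895555/37057 = 149 - 1895555/37057 = 3625938/37057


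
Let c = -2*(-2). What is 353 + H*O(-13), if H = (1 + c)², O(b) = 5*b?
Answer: -1272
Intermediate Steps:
c = 4
H = 25 (H = (1 + 4)² = 5² = 25)
353 + H*O(-13) = 353 + 25*(5*(-13)) = 353 + 25*(-65) = 353 - 1625 = -1272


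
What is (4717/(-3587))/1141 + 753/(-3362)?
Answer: -3097712105/13759882654 ≈ -0.22513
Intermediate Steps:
(4717/(-3587))/1141 + 753/(-3362) = (4717*(-1/3587))*(1/1141) + 753*(-1/3362) = -4717/3587*1/1141 - 753/3362 = -4717/4092767 - 753/3362 = -3097712105/13759882654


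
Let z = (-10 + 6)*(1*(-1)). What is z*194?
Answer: 776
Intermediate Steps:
z = 4 (z = -4*(-1) = 4)
z*194 = 4*194 = 776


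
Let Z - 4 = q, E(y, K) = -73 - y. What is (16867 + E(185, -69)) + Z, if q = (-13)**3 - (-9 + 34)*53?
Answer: 13091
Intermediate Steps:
q = -3522 (q = -2197 - 25*53 = -2197 - 1*1325 = -2197 - 1325 = -3522)
Z = -3518 (Z = 4 - 3522 = -3518)
(16867 + E(185, -69)) + Z = (16867 + (-73 - 1*185)) - 3518 = (16867 + (-73 - 185)) - 3518 = (16867 - 258) - 3518 = 16609 - 3518 = 13091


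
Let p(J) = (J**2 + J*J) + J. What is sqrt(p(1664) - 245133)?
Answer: sqrt(5294323) ≈ 2300.9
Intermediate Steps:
p(J) = J + 2*J**2 (p(J) = (J**2 + J**2) + J = 2*J**2 + J = J + 2*J**2)
sqrt(p(1664) - 245133) = sqrt(1664*(1 + 2*1664) - 245133) = sqrt(1664*(1 + 3328) - 245133) = sqrt(1664*3329 - 245133) = sqrt(5539456 - 245133) = sqrt(5294323)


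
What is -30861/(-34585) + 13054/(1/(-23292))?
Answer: -10515699535419/34585 ≈ -3.0405e+8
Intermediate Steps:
-30861/(-34585) + 13054/(1/(-23292)) = -30861*(-1/34585) + 13054/(-1/23292) = 30861/34585 + 13054*(-23292) = 30861/34585 - 304053768 = -10515699535419/34585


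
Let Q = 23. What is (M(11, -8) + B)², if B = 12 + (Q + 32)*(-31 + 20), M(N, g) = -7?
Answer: 360000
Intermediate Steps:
B = -593 (B = 12 + (23 + 32)*(-31 + 20) = 12 + 55*(-11) = 12 - 605 = -593)
(M(11, -8) + B)² = (-7 - 593)² = (-600)² = 360000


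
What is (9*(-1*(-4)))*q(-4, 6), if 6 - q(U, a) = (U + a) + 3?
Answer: 36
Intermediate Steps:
q(U, a) = 3 - U - a (q(U, a) = 6 - ((U + a) + 3) = 6 - (3 + U + a) = 6 + (-3 - U - a) = 3 - U - a)
(9*(-1*(-4)))*q(-4, 6) = (9*(-1*(-4)))*(3 - 1*(-4) - 1*6) = (9*4)*(3 + 4 - 6) = 36*1 = 36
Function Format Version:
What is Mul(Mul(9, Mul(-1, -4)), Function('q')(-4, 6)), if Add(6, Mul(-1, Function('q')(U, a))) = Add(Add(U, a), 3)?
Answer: 36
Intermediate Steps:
Function('q')(U, a) = Add(3, Mul(-1, U), Mul(-1, a)) (Function('q')(U, a) = Add(6, Mul(-1, Add(Add(U, a), 3))) = Add(6, Mul(-1, Add(3, U, a))) = Add(6, Add(-3, Mul(-1, U), Mul(-1, a))) = Add(3, Mul(-1, U), Mul(-1, a)))
Mul(Mul(9, Mul(-1, -4)), Function('q')(-4, 6)) = Mul(Mul(9, Mul(-1, -4)), Add(3, Mul(-1, -4), Mul(-1, 6))) = Mul(Mul(9, 4), Add(3, 4, -6)) = Mul(36, 1) = 36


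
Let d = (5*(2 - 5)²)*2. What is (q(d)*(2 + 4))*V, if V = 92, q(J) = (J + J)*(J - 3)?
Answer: 8644320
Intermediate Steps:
d = 90 (d = (5*(-3)²)*2 = (5*9)*2 = 45*2 = 90)
q(J) = 2*J*(-3 + J) (q(J) = (2*J)*(-3 + J) = 2*J*(-3 + J))
(q(d)*(2 + 4))*V = ((2*90*(-3 + 90))*(2 + 4))*92 = ((2*90*87)*6)*92 = (15660*6)*92 = 93960*92 = 8644320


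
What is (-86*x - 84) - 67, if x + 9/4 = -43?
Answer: 7481/2 ≈ 3740.5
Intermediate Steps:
x = -181/4 (x = -9/4 - 43 = -181/4 ≈ -45.250)
(-86*x - 84) - 67 = (-86*(-181/4) - 84) - 67 = (7783/2 - 84) - 67 = 7615/2 - 67 = 7481/2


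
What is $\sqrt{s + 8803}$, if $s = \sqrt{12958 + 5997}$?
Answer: $\sqrt{8803 + \sqrt{18955}} \approx 94.555$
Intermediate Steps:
$s = \sqrt{18955} \approx 137.68$
$\sqrt{s + 8803} = \sqrt{\sqrt{18955} + 8803} = \sqrt{8803 + \sqrt{18955}}$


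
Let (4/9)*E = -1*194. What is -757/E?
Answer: 1514/873 ≈ 1.7342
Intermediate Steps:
E = -873/2 (E = 9*(-1*194)/4 = (9/4)*(-194) = -873/2 ≈ -436.50)
-757/E = -757/(-873/2) = -757*(-2/873) = 1514/873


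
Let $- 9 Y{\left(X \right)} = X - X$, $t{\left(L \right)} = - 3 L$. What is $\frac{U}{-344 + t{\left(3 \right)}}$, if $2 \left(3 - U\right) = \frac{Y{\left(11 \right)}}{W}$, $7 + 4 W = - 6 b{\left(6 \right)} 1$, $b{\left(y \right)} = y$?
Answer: $- \frac{3}{353} \approx -0.0084986$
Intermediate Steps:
$Y{\left(X \right)} = 0$ ($Y{\left(X \right)} = - \frac{X - X}{9} = \left(- \frac{1}{9}\right) 0 = 0$)
$W = - \frac{43}{4}$ ($W = - \frac{7}{4} + \frac{\left(-6\right) 6 \cdot 1}{4} = - \frac{7}{4} + \frac{\left(-36\right) 1}{4} = - \frac{7}{4} + \frac{1}{4} \left(-36\right) = - \frac{7}{4} - 9 = - \frac{43}{4} \approx -10.75$)
$U = 3$ ($U = 3 - \frac{0 \frac{1}{- \frac{43}{4}}}{2} = 3 - \frac{0 \left(- \frac{4}{43}\right)}{2} = 3 - 0 = 3 + 0 = 3$)
$\frac{U}{-344 + t{\left(3 \right)}} = \frac{3}{-344 - 9} = \frac{3}{-353} = 3 \left(- \frac{1}{353}\right) = - \frac{3}{353}$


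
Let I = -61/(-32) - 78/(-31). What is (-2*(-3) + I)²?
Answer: 106894921/984064 ≈ 108.63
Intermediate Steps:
I = 4387/992 (I = -61*(-1/32) - 78*(-1/31) = 61/32 + 78/31 = 4387/992 ≈ 4.4224)
(-2*(-3) + I)² = (-2*(-3) + 4387/992)² = (6 + 4387/992)² = (10339/992)² = 106894921/984064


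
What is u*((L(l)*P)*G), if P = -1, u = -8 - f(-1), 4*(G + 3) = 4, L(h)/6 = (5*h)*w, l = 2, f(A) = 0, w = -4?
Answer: 3840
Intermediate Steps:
L(h) = -120*h (L(h) = 6*((5*h)*(-4)) = 6*(-20*h) = -120*h)
G = -2 (G = -3 + (¼)*4 = -3 + 1 = -2)
u = -8 (u = -8 - 1*0 = -8 + 0 = -8)
u*((L(l)*P)*G) = -8*-120*2*(-1)*(-2) = -8*(-240*(-1))*(-2) = -1920*(-2) = -8*(-480) = 3840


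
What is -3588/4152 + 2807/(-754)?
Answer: -299167/65221 ≈ -4.5870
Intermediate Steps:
-3588/4152 + 2807/(-754) = -3588*1/4152 + 2807*(-1/754) = -299/346 - 2807/754 = -299167/65221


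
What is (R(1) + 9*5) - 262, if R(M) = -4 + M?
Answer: -220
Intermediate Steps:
(R(1) + 9*5) - 262 = ((-4 + 1) + 9*5) - 262 = (-3 + 45) - 262 = 42 - 262 = -220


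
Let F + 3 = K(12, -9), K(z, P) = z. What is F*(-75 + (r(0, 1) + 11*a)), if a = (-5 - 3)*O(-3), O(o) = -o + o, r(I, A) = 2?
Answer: -657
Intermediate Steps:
O(o) = 0
F = 9 (F = -3 + 12 = 9)
a = 0 (a = (-5 - 3)*0 = -8*0 = 0)
F*(-75 + (r(0, 1) + 11*a)) = 9*(-75 + (2 + 11*0)) = 9*(-75 + (2 + 0)) = 9*(-75 + 2) = 9*(-73) = -657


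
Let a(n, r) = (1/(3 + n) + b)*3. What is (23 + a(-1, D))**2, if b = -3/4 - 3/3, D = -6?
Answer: 5929/16 ≈ 370.56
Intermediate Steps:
b = -7/4 (b = -3*1/4 - 3*1/3 = -3/4 - 1 = -7/4 ≈ -1.7500)
a(n, r) = -21/4 + 3/(3 + n) (a(n, r) = (1/(3 + n) - 7/4)*3 = (-7/4 + 1/(3 + n))*3 = -21/4 + 3/(3 + n))
(23 + a(-1, D))**2 = (23 + 3*(-17 - 7*(-1))/(4*(3 - 1)))**2 = (23 + (3/4)*(-17 + 7)/2)**2 = (23 + (3/4)*(1/2)*(-10))**2 = (23 - 15/4)**2 = (77/4)**2 = 5929/16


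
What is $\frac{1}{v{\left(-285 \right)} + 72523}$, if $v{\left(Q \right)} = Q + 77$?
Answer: $\frac{1}{72315} \approx 1.3828 \cdot 10^{-5}$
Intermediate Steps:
$v{\left(Q \right)} = 77 + Q$
$\frac{1}{v{\left(-285 \right)} + 72523} = \frac{1}{\left(77 - 285\right) + 72523} = \frac{1}{-208 + 72523} = \frac{1}{72315}$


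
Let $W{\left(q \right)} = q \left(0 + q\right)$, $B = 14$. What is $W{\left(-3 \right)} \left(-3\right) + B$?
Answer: $-13$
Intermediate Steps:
$W{\left(q \right)} = q^{2}$ ($W{\left(q \right)} = q q = q^{2}$)
$W{\left(-3 \right)} \left(-3\right) + B = \left(-3\right)^{2} \left(-3\right) + 14 = 9 \left(-3\right) + 14 = -27 + 14 = -13$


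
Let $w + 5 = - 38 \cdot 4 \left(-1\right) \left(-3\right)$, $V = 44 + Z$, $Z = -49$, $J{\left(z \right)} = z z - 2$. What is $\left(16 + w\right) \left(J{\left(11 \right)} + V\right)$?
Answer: $-50730$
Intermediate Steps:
$J{\left(z \right)} = -2 + z^{2}$ ($J{\left(z \right)} = z^{2} - 2 = -2 + z^{2}$)
$V = -5$ ($V = 44 - 49 = -5$)
$w = -461$ ($w = -5 - 38 \cdot 4 \left(-1\right) \left(-3\right) = -5 - 38 \left(\left(-4\right) \left(-3\right)\right) = -5 - 456 = -461$)
$\left(16 + w\right) \left(J{\left(11 \right)} + V\right) = \left(16 - 461\right) \left(\left(-2 + 11^{2}\right) - 5\right) = - 445 \left(\left(-2 + 121\right) - 5\right) = - 445 \left(119 - 5\right) = \left(-445\right) 114 = -50730$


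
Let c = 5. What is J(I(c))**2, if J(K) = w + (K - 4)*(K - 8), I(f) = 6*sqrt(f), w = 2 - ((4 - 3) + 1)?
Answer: 70864 - 30528*sqrt(5) ≈ 2601.3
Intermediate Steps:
w = 0 (w = 2 - (1 + 1) = 2 - 1*2 = 2 - 2 = 0)
J(K) = (-8 + K)*(-4 + K) (J(K) = 0 + (K - 4)*(K - 8) = 0 + (-4 + K)*(-8 + K) = 0 + (-8 + K)*(-4 + K) = (-8 + K)*(-4 + K))
J(I(c))**2 = (32 + (6*sqrt(5))**2 - 72*sqrt(5))**2 = (32 + 180 - 72*sqrt(5))**2 = (212 - 72*sqrt(5))**2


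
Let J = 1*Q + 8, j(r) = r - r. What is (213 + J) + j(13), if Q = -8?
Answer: 213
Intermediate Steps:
j(r) = 0
J = 0 (J = 1*(-8) + 8 = -8 + 8 = 0)
(213 + J) + j(13) = (213 + 0) + 0 = 213 + 0 = 213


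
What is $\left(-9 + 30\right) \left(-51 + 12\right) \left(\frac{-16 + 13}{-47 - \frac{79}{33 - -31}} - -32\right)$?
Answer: $- \frac{1286688}{49} \approx -26259.0$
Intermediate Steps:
$\left(-9 + 30\right) \left(-51 + 12\right) \left(\frac{-16 + 13}{-47 - \frac{79}{33 - -31}} - -32\right) = 21 \left(-39\right) \left(- \frac{3}{-47 - \frac{79}{33 + 31}} + \left(-4 + 36\right)\right) = - 819 \left(- \frac{3}{-47 - \frac{79}{64}} + 32\right) = - 819 \left(- \frac{3}{- \frac{3087}{64}} + 32\right) = - 819 \left(\left(-3\right) \left(- \frac{64}{3087}\right) + 32\right) = - 819 \left(\frac{64}{1029} + 32\right) = \left(-819\right) \frac{32992}{1029} = - \frac{1286688}{49}$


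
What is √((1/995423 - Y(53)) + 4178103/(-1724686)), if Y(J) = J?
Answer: I*√163350984084306318803214426/1716792112178 ≈ 7.4446*I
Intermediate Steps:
√((1/995423 - Y(53)) + 4178103/(-1724686)) = √((1/995423 - 1*53) + 4178103/(-1724686)) = √((1/995423 - 53) + 4178103*(-1/1724686)) = √(-52757418/995423 - 4178103/1724686) = √(-95148960043317/1716792112178) = I*√163350984084306318803214426/1716792112178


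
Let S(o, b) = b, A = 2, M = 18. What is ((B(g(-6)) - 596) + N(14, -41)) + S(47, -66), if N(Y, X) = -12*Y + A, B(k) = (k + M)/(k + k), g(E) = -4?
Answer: -3319/4 ≈ -829.75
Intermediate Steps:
B(k) = (18 + k)/(2*k) (B(k) = (k + 18)/(k + k) = (18 + k)/((2*k)) = (18 + k)*(1/(2*k)) = (18 + k)/(2*k))
N(Y, X) = 2 - 12*Y (N(Y, X) = -12*Y + 2 = 2 - 12*Y)
((B(g(-6)) - 596) + N(14, -41)) + S(47, -66) = (((½)*(18 - 4)/(-4) - 596) + (2 - 12*14)) - 66 = (((½)*(-¼)*14 - 596) + (2 - 168)) - 66 = ((-7/4 - 596) - 166) - 66 = (-2391/4 - 166) - 66 = -3055/4 - 66 = -3319/4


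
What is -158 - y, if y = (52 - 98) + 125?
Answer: -237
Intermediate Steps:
y = 79 (y = -46 + 125 = 79)
-158 - y = -158 - 1*79 = -158 - 79 = -237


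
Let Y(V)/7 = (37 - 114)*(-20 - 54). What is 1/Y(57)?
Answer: 1/39886 ≈ 2.5071e-5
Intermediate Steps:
Y(V) = 39886 (Y(V) = 7*((37 - 114)*(-20 - 54)) = 7*(-77*(-74)) = 7*5698 = 39886)
1/Y(57) = 1/39886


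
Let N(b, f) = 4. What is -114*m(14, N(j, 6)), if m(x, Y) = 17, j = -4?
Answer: -1938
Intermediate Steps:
-114*m(14, N(j, 6)) = -114*17 = -1938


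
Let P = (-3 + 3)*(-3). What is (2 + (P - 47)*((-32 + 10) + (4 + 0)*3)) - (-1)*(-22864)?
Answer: -22392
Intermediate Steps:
P = 0 (P = 0*(-3) = 0)
(2 + (P - 47)*((-32 + 10) + (4 + 0)*3)) - (-1)*(-22864) = (2 + (0 - 47)*((-32 + 10) + (4 + 0)*3)) - (-1)*(-22864) = (2 - 47*(-22 + 4*3)) - 1*22864 = (2 - 47*(-22 + 12)) - 22864 = (2 - 47*(-10)) - 22864 = (2 + 470) - 22864 = 472 - 22864 = -22392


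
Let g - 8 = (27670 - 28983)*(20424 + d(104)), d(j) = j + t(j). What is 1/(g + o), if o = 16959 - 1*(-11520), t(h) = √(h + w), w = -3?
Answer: -26924777/724943442378860 + 1313*√101/724943442378860 ≈ -3.7122e-8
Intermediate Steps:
t(h) = √(-3 + h) (t(h) = √(h - 3) = √(-3 + h))
o = 28479 (o = 16959 + 11520 = 28479)
d(j) = j + √(-3 + j)
g = -26953256 - 1313*√101 (g = 8 + (27670 - 28983)*(20424 + (104 + √(-3 + 104))) = 8 - 1313*(20424 + (104 + √101)) = 8 - 1313*(20528 + √101) = 8 + (-26953264 - 1313*√101) = -26953256 - 1313*√101 ≈ -2.6966e+7)
1/(g + o) = 1/((-26953256 - 1313*√101) + 28479) = 1/(-26924777 - 1313*√101)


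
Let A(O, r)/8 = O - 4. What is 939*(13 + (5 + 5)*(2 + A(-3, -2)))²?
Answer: 260787531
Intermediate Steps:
A(O, r) = -32 + 8*O (A(O, r) = 8*(O - 4) = 8*(-4 + O) = -32 + 8*O)
939*(13 + (5 + 5)*(2 + A(-3, -2)))² = 939*(13 + (5 + 5)*(2 + (-32 + 8*(-3))))² = 939*(13 + 10*(2 + (-32 - 24)))² = 939*(13 + 10*(2 - 56))² = 939*(13 + 10*(-54))² = 939*(13 - 540)² = 939*(-527)² = 939*277729 = 260787531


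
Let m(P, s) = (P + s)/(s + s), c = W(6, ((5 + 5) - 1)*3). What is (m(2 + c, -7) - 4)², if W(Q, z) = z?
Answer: 1521/49 ≈ 31.041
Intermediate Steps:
c = 27 (c = ((5 + 5) - 1)*3 = (10 - 1)*3 = 9*3 = 27)
m(P, s) = (P + s)/(2*s) (m(P, s) = (P + s)/((2*s)) = (P + s)*(1/(2*s)) = (P + s)/(2*s))
(m(2 + c, -7) - 4)² = ((½)*((2 + 27) - 7)/(-7) - 4)² = ((½)*(-⅐)*(29 - 7) - 4)² = ((½)*(-⅐)*22 - 4)² = (-11/7 - 4)² = (-39/7)² = 1521/49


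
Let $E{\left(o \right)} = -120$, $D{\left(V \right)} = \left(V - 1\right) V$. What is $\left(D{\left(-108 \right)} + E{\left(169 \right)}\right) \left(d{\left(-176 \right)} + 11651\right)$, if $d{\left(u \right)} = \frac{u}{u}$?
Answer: $135769104$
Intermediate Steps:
$D{\left(V \right)} = V \left(-1 + V\right)$ ($D{\left(V \right)} = \left(-1 + V\right) V = V \left(-1 + V\right)$)
$d{\left(u \right)} = 1$
$\left(D{\left(-108 \right)} + E{\left(169 \right)}\right) \left(d{\left(-176 \right)} + 11651\right) = \left(- 108 \left(-1 - 108\right) - 120\right) \left(1 + 11651\right) = \left(\left(-108\right) \left(-109\right) - 120\right) 11652 = \left(11772 - 120\right) 11652 = 11652 \cdot 11652 = 135769104$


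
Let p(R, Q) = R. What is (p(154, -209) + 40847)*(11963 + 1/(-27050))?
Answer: 13267888708149/27050 ≈ 4.9049e+8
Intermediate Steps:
(p(154, -209) + 40847)*(11963 + 1/(-27050)) = (154 + 40847)*(11963 + 1/(-27050)) = 41001*(11963 - 1/27050) = 41001*(323599149/27050) = 13267888708149/27050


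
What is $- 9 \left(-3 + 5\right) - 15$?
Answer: $-33$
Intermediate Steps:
$- 9 \left(-3 + 5\right) - 15 = \left(-9\right) 2 - 15 = -18 - 15 = -33$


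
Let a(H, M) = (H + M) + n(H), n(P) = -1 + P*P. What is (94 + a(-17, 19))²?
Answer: 147456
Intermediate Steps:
n(P) = -1 + P²
a(H, M) = -1 + H + M + H² (a(H, M) = (H + M) + (-1 + H²) = -1 + H + M + H²)
(94 + a(-17, 19))² = (94 + (-1 - 17 + 19 + (-17)²))² = (94 + (-1 - 17 + 19 + 289))² = (94 + 290)² = 384² = 147456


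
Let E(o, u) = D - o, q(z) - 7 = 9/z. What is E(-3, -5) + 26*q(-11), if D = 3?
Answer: 1834/11 ≈ 166.73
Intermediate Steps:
q(z) = 7 + 9/z
E(o, u) = 3 - o
E(-3, -5) + 26*q(-11) = (3 - 1*(-3)) + 26*(7 + 9/(-11)) = (3 + 3) + 26*(7 + 9*(-1/11)) = 6 + 26*(7 - 9/11) = 6 + 26*(68/11) = 6 + 1768/11 = 1834/11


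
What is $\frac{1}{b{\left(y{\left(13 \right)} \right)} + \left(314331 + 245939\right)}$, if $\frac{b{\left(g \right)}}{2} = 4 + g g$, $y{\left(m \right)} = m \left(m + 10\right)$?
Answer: $\frac{1}{739080} \approx 1.353 \cdot 10^{-6}$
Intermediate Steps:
$y{\left(m \right)} = m \left(10 + m\right)$
$b{\left(g \right)} = 8 + 2 g^{2}$ ($b{\left(g \right)} = 2 \left(4 + g g\right) = 2 \left(4 + g^{2}\right) = 8 + 2 g^{2}$)
$\frac{1}{b{\left(y{\left(13 \right)} \right)} + \left(314331 + 245939\right)} = \frac{1}{\left(8 + 2 \left(13 \left(10 + 13\right)\right)^{2}\right) + \left(314331 + 245939\right)} = \frac{1}{\left(8 + 2 \left(13 \cdot 23\right)^{2}\right) + 560270} = \frac{1}{\left(8 + 2 \cdot 299^{2}\right) + 560270} = \frac{1}{\left(8 + 2 \cdot 89401\right) + 560270} = \frac{1}{\left(8 + 178802\right) + 560270} = \frac{1}{178810 + 560270} = \frac{1}{739080}$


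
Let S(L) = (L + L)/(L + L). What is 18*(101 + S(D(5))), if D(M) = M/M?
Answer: 1836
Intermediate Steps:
D(M) = 1
S(L) = 1 (S(L) = (2*L)/((2*L)) = (2*L)*(1/(2*L)) = 1)
18*(101 + S(D(5))) = 18*(101 + 1) = 18*102 = 1836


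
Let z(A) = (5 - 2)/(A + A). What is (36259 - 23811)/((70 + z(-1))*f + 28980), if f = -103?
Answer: 24896/43849 ≈ 0.56777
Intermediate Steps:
z(A) = 3/(2*A) (z(A) = 3/((2*A)) = 3*(1/(2*A)) = 3/(2*A))
(36259 - 23811)/((70 + z(-1))*f + 28980) = (36259 - 23811)/((70 + (3/2)/(-1))*(-103) + 28980) = 12448/((70 + (3/2)*(-1))*(-103) + 28980) = 12448/((70 - 3/2)*(-103) + 28980) = 12448/((137/2)*(-103) + 28980) = 12448/(-14111/2 + 28980) = 12448/(43849/2) = 12448*(2/43849) = 24896/43849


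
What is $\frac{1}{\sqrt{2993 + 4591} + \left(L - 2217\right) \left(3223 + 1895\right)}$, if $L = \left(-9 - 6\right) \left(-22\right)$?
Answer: $- \frac{1609611}{15545085426662} - \frac{\sqrt{474}}{23317628139993} \approx -1.0355 \cdot 10^{-7}$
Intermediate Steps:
$L = 330$ ($L = \left(-15\right) \left(-22\right) = 330$)
$\frac{1}{\sqrt{2993 + 4591} + \left(L - 2217\right) \left(3223 + 1895\right)} = \frac{1}{\sqrt{2993 + 4591} + \left(330 - 2217\right) \left(3223 + 1895\right)} = \frac{1}{\sqrt{7584} - 9657666} = \frac{1}{4 \sqrt{474} - 9657666} = \frac{1}{-9657666 + 4 \sqrt{474}}$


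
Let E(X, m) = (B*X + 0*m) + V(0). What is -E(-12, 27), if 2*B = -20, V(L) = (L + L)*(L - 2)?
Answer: -120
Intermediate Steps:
V(L) = 2*L*(-2 + L) (V(L) = (2*L)*(-2 + L) = 2*L*(-2 + L))
B = -10 (B = (½)*(-20) = -10)
E(X, m) = -10*X (E(X, m) = (-10*X + 0*m) + 2*0*(-2 + 0) = (-10*X + 0) + 2*0*(-2) = -10*X + 0 = -10*X)
-E(-12, 27) = -(-10)*(-12) = -1*120 = -120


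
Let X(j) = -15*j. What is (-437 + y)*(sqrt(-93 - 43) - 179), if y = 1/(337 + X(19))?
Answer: 4067417/52 - 22723*I*sqrt(34)/26 ≈ 78220.0 - 5096.0*I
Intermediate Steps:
y = 1/52 (y = 1/(337 - 15*19) = 1/(337 - 285) = 1/52 ≈ 0.019231)
(-437 + y)*(sqrt(-93 - 43) - 179) = (-437 + 1/52)*(sqrt(-93 - 43) - 179) = -22723*(sqrt(-136) - 179)/52 = -22723*(2*I*sqrt(34) - 179)/52 = -22723*(-179 + 2*I*sqrt(34))/52 = 4067417/52 - 22723*I*sqrt(34)/26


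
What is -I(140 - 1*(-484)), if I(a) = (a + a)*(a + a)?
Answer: -1557504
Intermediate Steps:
I(a) = 4*a² (I(a) = (2*a)*(2*a) = 4*a²)
-I(140 - 1*(-484)) = -4*(140 - 1*(-484))² = -4*(140 + 484)² = -4*624² = -4*389376 = -1*1557504 = -1557504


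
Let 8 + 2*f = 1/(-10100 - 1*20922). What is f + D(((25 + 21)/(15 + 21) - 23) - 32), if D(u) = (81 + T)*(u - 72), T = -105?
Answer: 560877757/186132 ≈ 3013.3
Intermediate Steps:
D(u) = 1728 - 24*u (D(u) = (81 - 105)*(u - 72) = -24*(-72 + u) = 1728 - 24*u)
f = -248177/62044 (f = -4 + 1/(2*(-10100 - 1*20922)) = -4 + 1/(2*(-10100 - 20922)) = -4 + (½)/(-31022) = -4 + (½)*(-1/31022) = -4 - 1/62044 = -248177/62044 ≈ -4.0000)
f + D(((25 + 21)/(15 + 21) - 23) - 32) = -248177/62044 + (1728 - 24*(((25 + 21)/(15 + 21) - 23) - 32)) = -248177/62044 + (1728 - 24*((46/36 - 23) - 32)) = -248177/62044 + (1728 - 24*((46*(1/36) - 23) - 32)) = -248177/62044 + (1728 - 24*((23/18 - 23) - 32)) = -248177/62044 + (1728 - 24*(-391/18 - 32)) = -248177/62044 + (1728 - 24*(-967/18)) = -248177/62044 + (1728 + 3868/3) = -248177/62044 + 9052/3 = 560877757/186132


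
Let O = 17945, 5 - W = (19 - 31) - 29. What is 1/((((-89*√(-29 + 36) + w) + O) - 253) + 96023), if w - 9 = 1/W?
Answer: 240640030/27366434677173 + 188324*√7/27366434677173 ≈ 8.8115e-6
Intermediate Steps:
W = 46 (W = 5 - ((19 - 31) - 29) = 5 - (-12 - 29) = 5 - 1*(-41) = 5 + 41 = 46)
w = 415/46 (w = 9 + 1/46 = 415/46 ≈ 9.0217)
1/((((-89*√(-29 + 36) + w) + O) - 253) + 96023) = 1/((((-89*√(-29 + 36) + 415/46) + 17945) - 253) + 96023) = 1/((((-89*√7 + 415/46) + 17945) - 253) + 96023) = 1/((((415/46 - 89*√7) + 17945) - 253) + 96023) = 1/(((825885/46 - 89*√7) - 253) + 96023) = 1/((814247/46 - 89*√7) + 96023) = 1/(5231305/46 - 89*√7)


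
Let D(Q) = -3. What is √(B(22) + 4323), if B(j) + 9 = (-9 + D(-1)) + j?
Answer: 2*√1081 ≈ 65.757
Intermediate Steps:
B(j) = -21 + j (B(j) = -9 + ((-9 - 3) + j) = -9 + (-12 + j) = -21 + j)
√(B(22) + 4323) = √((-21 + 22) + 4323) = √(1 + 4323) = √4324 = 2*√1081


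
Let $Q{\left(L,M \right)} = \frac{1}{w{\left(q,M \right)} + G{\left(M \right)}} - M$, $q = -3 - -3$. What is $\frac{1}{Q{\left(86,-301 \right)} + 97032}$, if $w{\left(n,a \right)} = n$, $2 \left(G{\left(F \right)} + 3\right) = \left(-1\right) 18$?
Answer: $\frac{12}{1167995} \approx 1.0274 \cdot 10^{-5}$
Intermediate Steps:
$q = 0$ ($q = -3 + 3 = 0$)
$G{\left(F \right)} = -12$ ($G{\left(F \right)} = -3 + \frac{\left(-1\right) 18}{2} = -3 + \frac{1}{2} \left(-18\right) = -3 - 9 = -12$)
$Q{\left(L,M \right)} = - \frac{1}{12} - M$ ($Q{\left(L,M \right)} = \frac{1}{0 - 12} - M = \frac{1}{-12} - M = - \frac{1}{12} - M$)
$\frac{1}{Q{\left(86,-301 \right)} + 97032} = \frac{1}{\left(- \frac{1}{12} - -301\right) + 97032} = \frac{1}{\left(- \frac{1}{12} + 301\right) + 97032} = \frac{1}{\frac{3611}{12} + 97032} = \frac{1}{\frac{1167995}{12}} = \frac{12}{1167995}$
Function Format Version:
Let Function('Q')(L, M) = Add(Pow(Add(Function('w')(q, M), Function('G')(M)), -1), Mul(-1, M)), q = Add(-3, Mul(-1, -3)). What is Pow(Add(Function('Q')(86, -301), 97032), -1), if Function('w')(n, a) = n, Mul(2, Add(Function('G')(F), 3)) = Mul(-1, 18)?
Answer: Rational(12, 1167995) ≈ 1.0274e-5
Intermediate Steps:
q = 0 (q = Add(-3, 3) = 0)
Function('G')(F) = -12 (Function('G')(F) = Add(-3, Mul(Rational(1, 2), Mul(-1, 18))) = Add(-3, Mul(Rational(1, 2), -18)) = Add(-3, -9) = -12)
Function('Q')(L, M) = Add(Rational(-1, 12), Mul(-1, M)) (Function('Q')(L, M) = Add(Pow(Add(0, -12), -1), Mul(-1, M)) = Add(Pow(-12, -1), Mul(-1, M)) = Add(Rational(-1, 12), Mul(-1, M)))
Pow(Add(Function('Q')(86, -301), 97032), -1) = Pow(Add(Add(Rational(-1, 12), Mul(-1, -301)), 97032), -1) = Pow(Add(Add(Rational(-1, 12), 301), 97032), -1) = Pow(Add(Rational(3611, 12), 97032), -1) = Pow(Rational(1167995, 12), -1) = Rational(12, 1167995)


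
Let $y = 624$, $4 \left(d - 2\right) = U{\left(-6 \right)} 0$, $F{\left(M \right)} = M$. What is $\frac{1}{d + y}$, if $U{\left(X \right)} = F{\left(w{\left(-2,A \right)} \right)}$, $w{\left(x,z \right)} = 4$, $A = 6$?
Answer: $\frac{1}{626} \approx 0.0015974$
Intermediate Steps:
$U{\left(X \right)} = 4$
$d = 2$ ($d = 2 + \frac{4 \cdot 0}{4} = 2 + \frac{1}{4} \cdot 0 = 2 + 0 = 2$)
$\frac{1}{d + y} = \frac{1}{2 + 624} = \frac{1}{626}$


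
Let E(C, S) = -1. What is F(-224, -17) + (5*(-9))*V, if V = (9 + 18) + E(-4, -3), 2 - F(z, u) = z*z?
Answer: -51344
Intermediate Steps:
F(z, u) = 2 - z**2 (F(z, u) = 2 - z*z = 2 - z**2)
V = 26 (V = (9 + 18) - 1 = 27 - 1 = 26)
F(-224, -17) + (5*(-9))*V = (2 - 1*(-224)**2) + (5*(-9))*26 = (2 - 1*50176) - 45*26 = (2 - 50176) - 1170 = -50174 - 1170 = -51344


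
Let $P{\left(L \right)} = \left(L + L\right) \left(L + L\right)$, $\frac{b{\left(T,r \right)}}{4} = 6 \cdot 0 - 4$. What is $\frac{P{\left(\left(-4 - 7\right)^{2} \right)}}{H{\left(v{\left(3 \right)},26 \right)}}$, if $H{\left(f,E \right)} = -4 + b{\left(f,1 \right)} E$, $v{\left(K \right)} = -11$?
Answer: $- \frac{14641}{105} \approx -139.44$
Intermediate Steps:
$b{\left(T,r \right)} = -16$ ($b{\left(T,r \right)} = 4 \left(6 \cdot 0 - 4\right) = 4 \left(0 - 4\right) = 4 \left(-4\right) = -16$)
$P{\left(L \right)} = 4 L^{2}$ ($P{\left(L \right)} = 2 L 2 L = 4 L^{2}$)
$H{\left(f,E \right)} = -4 - 16 E$
$\frac{P{\left(\left(-4 - 7\right)^{2} \right)}}{H{\left(v{\left(3 \right)},26 \right)}} = \frac{4 \left(\left(-4 - 7\right)^{2}\right)^{2}}{-4 - 416} = \frac{4 \left(\left(-11\right)^{2}\right)^{2}}{-4 - 416} = \frac{4 \cdot 121^{2}}{-420} = 4 \cdot 14641 \left(- \frac{1}{420}\right) = 58564 \left(- \frac{1}{420}\right) = - \frac{14641}{105}$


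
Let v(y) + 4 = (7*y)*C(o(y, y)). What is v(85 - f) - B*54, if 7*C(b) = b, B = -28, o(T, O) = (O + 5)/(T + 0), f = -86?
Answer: 1684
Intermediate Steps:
o(T, O) = (5 + O)/T
C(b) = b/7
v(y) = 1 + y (v(y) = -4 + (7*y)*(((5 + y)/y)/7) = -4 + (7*y)*((5 + y)/(7*y)) = -4 + (5 + y) = 1 + y)
v(85 - f) - B*54 = (1 + (85 - 1*(-86))) - (-28)*54 = (1 + (85 + 86)) - 1*(-1512) = (1 + 171) + 1512 = 172 + 1512 = 1684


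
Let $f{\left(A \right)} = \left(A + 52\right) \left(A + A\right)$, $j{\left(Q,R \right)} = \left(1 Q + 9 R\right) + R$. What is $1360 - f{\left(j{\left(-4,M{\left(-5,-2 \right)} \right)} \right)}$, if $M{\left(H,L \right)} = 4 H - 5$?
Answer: $-101256$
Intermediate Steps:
$M{\left(H,L \right)} = -5 + 4 H$
$j{\left(Q,R \right)} = Q + 10 R$ ($j{\left(Q,R \right)} = \left(Q + 9 R\right) + R = Q + 10 R$)
$f{\left(A \right)} = 2 A \left(52 + A\right)$ ($f{\left(A \right)} = \left(52 + A\right) 2 A = 2 A \left(52 + A\right)$)
$1360 - f{\left(j{\left(-4,M{\left(-5,-2 \right)} \right)} \right)} = 1360 - 2 \left(-4 + 10 \left(-5 + 4 \left(-5\right)\right)\right) \left(52 + \left(-4 + 10 \left(-5 + 4 \left(-5\right)\right)\right)\right) = 1360 - 2 \left(-4 + 10 \left(-5 - 20\right)\right) \left(52 + \left(-4 + 10 \left(-5 - 20\right)\right)\right) = 1360 - 2 \left(-4 + 10 \left(-25\right)\right) \left(52 + \left(-4 + 10 \left(-25\right)\right)\right) = 1360 - 2 \left(-4 - 250\right) \left(52 - 254\right) = 1360 - 2 \left(-254\right) \left(52 - 254\right) = 1360 - 2 \left(-254\right) \left(-202\right) = 1360 - 102616 = -101256$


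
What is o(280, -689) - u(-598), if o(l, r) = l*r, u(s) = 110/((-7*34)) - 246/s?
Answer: -6864284712/35581 ≈ -1.9292e+5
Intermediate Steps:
u(s) = -55/119 - 246/s (u(s) = 110/(-238) - 246/s = 110*(-1/238) - 246/s = -55/119 - 246/s)
o(280, -689) - u(-598) = 280*(-689) - (-55/119 - 246/(-598)) = -192920 - (-55/119 - 246*(-1/598)) = -192920 - (-55/119 + 123/299) = -192920 - 1*(-1808/35581) = -192920 + 1808/35581 = -6864284712/35581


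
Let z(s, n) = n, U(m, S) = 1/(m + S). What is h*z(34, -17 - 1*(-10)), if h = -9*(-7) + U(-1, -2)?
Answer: -1316/3 ≈ -438.67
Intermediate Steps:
U(m, S) = 1/(S + m)
h = 188/3 (h = -9*(-7) + 1/(-2 - 1) = 63 + 1/(-3) = 63 - ⅓ = 188/3 ≈ 62.667)
h*z(34, -17 - 1*(-10)) = 188*(-17 - 1*(-10))/3 = 188*(-17 + 10)/3 = (188/3)*(-7) = -1316/3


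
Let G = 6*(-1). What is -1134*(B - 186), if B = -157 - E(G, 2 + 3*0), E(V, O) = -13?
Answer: 374220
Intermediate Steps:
G = -6
B = -144 (B = -157 - 1*(-13) = -157 + 13 = -144)
-1134*(B - 186) = -1134*(-144 - 186) = -1134*(-330) = 374220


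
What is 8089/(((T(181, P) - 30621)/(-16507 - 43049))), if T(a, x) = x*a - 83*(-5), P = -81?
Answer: 481748484/44867 ≈ 10737.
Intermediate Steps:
T(a, x) = 415 + a*x (T(a, x) = a*x + 415 = 415 + a*x)
8089/(((T(181, P) - 30621)/(-16507 - 43049))) = 8089/((((415 + 181*(-81)) - 30621)/(-16507 - 43049))) = 8089/((((415 - 14661) - 30621)/(-59556))) = 8089/(((-14246 - 30621)*(-1/59556))) = 8089/((-44867*(-1/59556))) = 8089/(44867/59556) = 8089*(59556/44867) = 481748484/44867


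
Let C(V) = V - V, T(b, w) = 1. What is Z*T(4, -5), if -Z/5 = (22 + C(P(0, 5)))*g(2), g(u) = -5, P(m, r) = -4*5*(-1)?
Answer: 550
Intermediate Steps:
P(m, r) = 20 (P(m, r) = -20*(-1) = 20)
C(V) = 0
Z = 550 (Z = -5*(22 + 0)*(-5) = -110*(-5) = -5*(-110) = 550)
Z*T(4, -5) = 550*1 = 550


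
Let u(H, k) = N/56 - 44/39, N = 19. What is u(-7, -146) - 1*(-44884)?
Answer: 98024933/2184 ≈ 44883.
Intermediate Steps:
u(H, k) = -1723/2184 (u(H, k) = 19/56 - 44/39 = -1723/2184)
u(-7, -146) - 1*(-44884) = -1723/2184 - 1*(-44884) = -1723/2184 + 44884 = 98024933/2184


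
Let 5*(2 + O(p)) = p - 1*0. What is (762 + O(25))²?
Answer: 585225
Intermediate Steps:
O(p) = -2 + p/5 (O(p) = -2 + (p - 1*0)/5 = -2 + (p + 0)/5 = -2 + p/5)
(762 + O(25))² = (762 + (-2 + (⅕)*25))² = (762 + (-2 + 5))² = (762 + 3)² = 765² = 585225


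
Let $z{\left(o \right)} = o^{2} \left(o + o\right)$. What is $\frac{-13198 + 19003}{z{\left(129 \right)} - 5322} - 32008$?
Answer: $- \frac{45750696881}{1429352} \approx -32008.0$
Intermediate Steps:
$z{\left(o \right)} = 2 o^{3}$ ($z{\left(o \right)} = o^{2} \cdot 2 o = 2 o^{3}$)
$\frac{-13198 + 19003}{z{\left(129 \right)} - 5322} - 32008 = \frac{-13198 + 19003}{2 \cdot 129^{3} - 5322} - 32008 = \frac{5805}{2 \cdot 2146689 - 5322} - 32008 = \frac{5805}{4293378 - 5322} - 32008 = \frac{5805}{4288056} - 32008 = 5805 \cdot \frac{1}{4288056} - 32008 = \frac{1935}{1429352} - 32008 = - \frac{45750696881}{1429352}$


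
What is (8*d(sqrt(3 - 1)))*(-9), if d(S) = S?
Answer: -72*sqrt(2) ≈ -101.82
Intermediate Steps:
(8*d(sqrt(3 - 1)))*(-9) = (8*sqrt(3 - 1))*(-9) = (8*sqrt(2))*(-9) = -72*sqrt(2)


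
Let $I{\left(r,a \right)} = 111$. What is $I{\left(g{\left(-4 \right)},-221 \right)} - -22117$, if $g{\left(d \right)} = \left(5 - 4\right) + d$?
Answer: $22228$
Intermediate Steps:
$g{\left(d \right)} = 1 + d$
$I{\left(g{\left(-4 \right)},-221 \right)} - -22117 = 111 - -22117 = 111 + 22117 = 22228$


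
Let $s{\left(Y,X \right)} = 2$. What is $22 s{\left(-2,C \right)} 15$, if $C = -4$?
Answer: $660$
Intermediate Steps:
$22 s{\left(-2,C \right)} 15 = 22 \cdot 2 \cdot 15 = 44 \cdot 15 = 660$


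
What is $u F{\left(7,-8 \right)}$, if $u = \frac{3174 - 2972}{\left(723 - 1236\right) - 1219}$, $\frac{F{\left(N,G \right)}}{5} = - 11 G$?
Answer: $- \frac{22220}{433} \approx -51.316$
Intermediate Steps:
$F{\left(N,G \right)} = - 55 G$ ($F{\left(N,G \right)} = 5 \left(- 11 G\right) = - 55 G$)
$u = - \frac{101}{866}$ ($u = \frac{202}{\left(723 - 1236\right) - 1219} = \frac{202}{-513 - 1219} = \frac{202}{-1732} = 202 \left(- \frac{1}{1732}\right) = - \frac{101}{866} \approx -0.11663$)
$u F{\left(7,-8 \right)} = - \frac{101 \left(\left(-55\right) \left(-8\right)\right)}{866} = \left(- \frac{101}{866}\right) 440 = - \frac{22220}{433}$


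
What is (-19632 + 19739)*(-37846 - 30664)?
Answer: -7330570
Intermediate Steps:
(-19632 + 19739)*(-37846 - 30664) = 107*(-68510) = -7330570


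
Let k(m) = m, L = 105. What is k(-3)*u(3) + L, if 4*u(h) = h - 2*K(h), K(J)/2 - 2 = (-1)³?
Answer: 423/4 ≈ 105.75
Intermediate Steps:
K(J) = 2 (K(J) = 4 + 2*(-1)³ = 4 + 2*(-1) = 4 - 2 = 2)
u(h) = -1 + h/4 (u(h) = (h - 2*2)/4 = (h - 4)/4 = (-4 + h)/4 = -1 + h/4)
k(-3)*u(3) + L = -3*(-1 + (¼)*3) + 105 = -3*(-1 + ¾) + 105 = -3*(-¼) + 105 = ¾ + 105 = 423/4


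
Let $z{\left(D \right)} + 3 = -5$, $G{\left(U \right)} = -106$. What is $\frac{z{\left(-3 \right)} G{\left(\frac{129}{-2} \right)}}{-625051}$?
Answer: $- \frac{848}{625051} \approx -0.0013567$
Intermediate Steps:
$z{\left(D \right)} = -8$ ($z{\left(D \right)} = -3 - 5 = -8$)
$\frac{z{\left(-3 \right)} G{\left(\frac{129}{-2} \right)}}{-625051} = \frac{\left(-8\right) \left(-106\right)}{-625051} = 848 \left(- \frac{1}{625051}\right) = - \frac{848}{625051}$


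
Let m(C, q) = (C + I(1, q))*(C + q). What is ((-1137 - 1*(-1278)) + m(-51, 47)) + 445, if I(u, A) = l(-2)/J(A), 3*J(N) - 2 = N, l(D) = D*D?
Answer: 38662/49 ≈ 789.02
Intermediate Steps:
l(D) = D**2
J(N) = 2/3 + N/3
I(u, A) = 4/(2/3 + A/3) (I(u, A) = (-2)**2/(2/3 + A/3) = 4/(2/3 + A/3))
m(C, q) = (C + q)*(C + 12/(2 + q)) (m(C, q) = (C + 12/(2 + q))*(C + q) = (C + q)*(C + 12/(2 + q)))
((-1137 - 1*(-1278)) + m(-51, 47)) + 445 = ((-1137 - 1*(-1278)) + (12*(-51) + 12*47 - 51*(2 + 47)*(-51 + 47))/(2 + 47)) + 445 = ((-1137 + 1278) + (-612 + 564 - 51*49*(-4))/49) + 445 = (141 + (-612 + 564 + 9996)/49) + 445 = (141 + (1/49)*9948) + 445 = (141 + 9948/49) + 445 = 16857/49 + 445 = 38662/49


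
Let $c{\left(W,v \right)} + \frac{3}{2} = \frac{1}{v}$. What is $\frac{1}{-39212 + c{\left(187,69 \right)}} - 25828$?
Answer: $- \frac{139767214846}{5411461} \approx -25828.0$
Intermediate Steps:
$c{\left(W,v \right)} = - \frac{3}{2} + \frac{1}{v}$
$\frac{1}{-39212 + c{\left(187,69 \right)}} - 25828 = \frac{1}{-39212 - \left(\frac{3}{2} - \frac{1}{69}\right)} - 25828 = \frac{1}{-39212 + \left(- \frac{3}{2} + \frac{1}{69}\right)} - 25828 = \frac{1}{-39212 - \frac{205}{138}} - 25828 = \frac{1}{- \frac{5411461}{138}} - 25828 = - \frac{138}{5411461} - 25828 = - \frac{139767214846}{5411461}$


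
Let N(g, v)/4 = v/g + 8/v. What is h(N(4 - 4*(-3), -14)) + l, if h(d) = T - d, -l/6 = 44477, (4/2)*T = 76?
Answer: -3735455/14 ≈ -2.6682e+5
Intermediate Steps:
T = 38 (T = (½)*76 = 38)
N(g, v) = 32/v + 4*v/g (N(g, v) = 4*(v/g + 8/v) = 4*(8/v + v/g) = 32/v + 4*v/g)
l = -266862 (l = -6*44477 = -266862)
h(d) = 38 - d
h(N(4 - 4*(-3), -14)) + l = (38 - (32/(-14) + 4*(-14)/(4 - 4*(-3)))) - 266862 = (38 - (32*(-1/14) + 4*(-14)/(4 + 12))) - 266862 = (38 - (-16/7 + 4*(-14)/16)) - 266862 = (38 - (-16/7 + 4*(-14)*(1/16))) - 266862 = (38 - (-16/7 - 7/2)) - 266862 = (38 - 1*(-81/14)) - 266862 = (38 + 81/14) - 266862 = 613/14 - 266862 = -3735455/14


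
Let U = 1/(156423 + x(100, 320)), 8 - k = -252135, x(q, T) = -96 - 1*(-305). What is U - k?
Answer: -39493662375/156632 ≈ -2.5214e+5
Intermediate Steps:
x(q, T) = 209 (x(q, T) = -96 + 305 = 209)
k = 252143 (k = 8 - 1*(-252135) = 8 + 252135 = 252143)
U = 1/156632 (U = 1/(156423 + 209) = 1/156632 ≈ 6.3844e-6)
U - k = 1/156632 - 1*252143 = 1/156632 - 252143 = -39493662375/156632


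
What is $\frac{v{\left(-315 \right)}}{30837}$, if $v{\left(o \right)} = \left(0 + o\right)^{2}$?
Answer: $\frac{33075}{10279} \approx 3.2177$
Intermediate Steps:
$v{\left(o \right)} = o^{2}$
$\frac{v{\left(-315 \right)}}{30837} = \frac{\left(-315\right)^{2}}{30837} = 99225 \cdot \frac{1}{30837} = \frac{33075}{10279}$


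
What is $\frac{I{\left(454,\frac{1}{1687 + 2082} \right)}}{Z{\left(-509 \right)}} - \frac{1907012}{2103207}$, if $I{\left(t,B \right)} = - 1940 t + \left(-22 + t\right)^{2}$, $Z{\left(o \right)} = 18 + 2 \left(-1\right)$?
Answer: $- \frac{182492775793}{4206414} \approx -43384.0$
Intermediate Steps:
$Z{\left(o \right)} = 16$ ($Z{\left(o \right)} = 18 - 2 = 16$)
$I{\left(t,B \right)} = \left(-22 + t\right)^{2} - 1940 t$
$\frac{I{\left(454,\frac{1}{1687 + 2082} \right)}}{Z{\left(-509 \right)}} - \frac{1907012}{2103207} = \frac{\left(-22 + 454\right)^{2} - 880760}{16} - \frac{1907012}{2103207} = \left(432^{2} - 880760\right) \frac{1}{16} - \frac{1907012}{2103207} = \left(186624 - 880760\right) \frac{1}{16} - \frac{1907012}{2103207} = \left(-694136\right) \frac{1}{16} - \frac{1907012}{2103207} = - \frac{86767}{2} - \frac{1907012}{2103207} = - \frac{182492775793}{4206414}$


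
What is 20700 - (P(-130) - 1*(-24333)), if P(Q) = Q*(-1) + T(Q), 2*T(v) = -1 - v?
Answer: -7655/2 ≈ -3827.5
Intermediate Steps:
T(v) = -½ - v/2 (T(v) = (-1 - v)/2 = -½ - v/2)
P(Q) = -½ - 3*Q/2 (P(Q) = Q*(-1) + (-½ - Q/2) = -Q + (-½ - Q/2) = -½ - 3*Q/2)
20700 - (P(-130) - 1*(-24333)) = 20700 - ((-½ - 3/2*(-130)) - 1*(-24333)) = 20700 - ((-½ + 195) + 24333) = 20700 - (389/2 + 24333) = 20700 - 1*49055/2 = 20700 - 49055/2 = -7655/2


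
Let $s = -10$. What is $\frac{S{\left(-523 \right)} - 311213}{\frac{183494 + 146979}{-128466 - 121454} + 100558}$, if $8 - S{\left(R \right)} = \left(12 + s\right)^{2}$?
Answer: $- \frac{7070668480}{2284647717} \approx -3.0949$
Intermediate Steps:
$S{\left(R \right)} = 4$ ($S{\left(R \right)} = 8 - \left(12 - 10\right)^{2} = 8 - 2^{2} = 8 - 4 = 4$)
$\frac{S{\left(-523 \right)} - 311213}{\frac{183494 + 146979}{-128466 - 121454} + 100558} = \frac{4 - 311213}{\frac{183494 + 146979}{-128466 - 121454} + 100558} = - \frac{311209}{\frac{330473}{-249920} + 100558} = - \frac{311209}{330473 \left(- \frac{1}{249920}\right) + 100558} = - \frac{311209}{- \frac{30043}{22720} + 100558} = - \frac{311209}{\frac{2284647717}{22720}} = \left(-311209\right) \frac{22720}{2284647717} = - \frac{7070668480}{2284647717}$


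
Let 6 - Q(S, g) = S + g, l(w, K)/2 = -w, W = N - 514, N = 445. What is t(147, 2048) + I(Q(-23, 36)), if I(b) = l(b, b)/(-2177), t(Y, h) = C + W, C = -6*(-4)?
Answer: -13997/311 ≈ -45.006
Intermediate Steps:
C = 24
W = -69 (W = 445 - 514 = -69)
l(w, K) = -2*w (l(w, K) = 2*(-w) = -2*w)
t(Y, h) = -45 (t(Y, h) = 24 - 69 = -45)
Q(S, g) = 6 - S - g (Q(S, g) = 6 - (S + g) = 6 + (-S - g) = 6 - S - g)
I(b) = 2*b/2177 (I(b) = -2*b/(-2177) = -2*b*(-1/2177) = 2*b/2177)
t(147, 2048) + I(Q(-23, 36)) = -45 + 2*(6 - 1*(-23) - 1*36)/2177 = -45 + 2*(6 + 23 - 36)/2177 = -45 + (2/2177)*(-7) = -45 - 2/311 = -13997/311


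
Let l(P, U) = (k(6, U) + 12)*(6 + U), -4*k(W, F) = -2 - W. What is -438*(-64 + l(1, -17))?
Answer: 95484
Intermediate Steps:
k(W, F) = ½ + W/4 (k(W, F) = -(-2 - W)/4 = ½ + W/4)
l(P, U) = 84 + 14*U (l(P, U) = ((½ + (¼)*6) + 12)*(6 + U) = ((½ + 3/2) + 12)*(6 + U) = (2 + 12)*(6 + U) = 14*(6 + U) = 84 + 14*U)
-438*(-64 + l(1, -17)) = -438*(-64 + (84 + 14*(-17))) = -438*(-64 + (84 - 238)) = -438*(-64 - 154) = -438*(-218) = 95484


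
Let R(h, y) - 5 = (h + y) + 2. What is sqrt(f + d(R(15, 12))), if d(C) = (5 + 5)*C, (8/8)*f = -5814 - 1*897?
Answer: I*sqrt(6371) ≈ 79.819*I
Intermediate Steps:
R(h, y) = 7 + h + y (R(h, y) = 5 + ((h + y) + 2) = 5 + (2 + h + y) = 7 + h + y)
f = -6711 (f = -5814 - 1*897 = -5814 - 897 = -6711)
d(C) = 10*C
sqrt(f + d(R(15, 12))) = sqrt(-6711 + 10*(7 + 15 + 12)) = sqrt(-6711 + 10*34) = sqrt(-6711 + 340) = sqrt(-6371) = I*sqrt(6371)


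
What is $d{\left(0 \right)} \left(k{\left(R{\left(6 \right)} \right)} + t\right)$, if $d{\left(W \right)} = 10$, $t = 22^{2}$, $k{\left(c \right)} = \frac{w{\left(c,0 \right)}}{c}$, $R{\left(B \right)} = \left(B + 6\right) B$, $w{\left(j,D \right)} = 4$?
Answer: $\frac{43565}{9} \approx 4840.6$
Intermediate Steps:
$R{\left(B \right)} = B \left(6 + B\right)$ ($R{\left(B \right)} = \left(6 + B\right) B = B \left(6 + B\right)$)
$k{\left(c \right)} = \frac{4}{c}$
$t = 484$
$d{\left(0 \right)} \left(k{\left(R{\left(6 \right)} \right)} + t\right) = 10 \left(\frac{4}{6 \left(6 + 6\right)} + 484\right) = 10 \left(\frac{4}{6 \cdot 12} + 484\right) = 10 \left(\frac{4}{72} + 484\right) = 10 \left(4 \cdot \frac{1}{72} + 484\right) = 10 \left(\frac{1}{18} + 484\right) = 10 \cdot \frac{8713}{18} = \frac{43565}{9}$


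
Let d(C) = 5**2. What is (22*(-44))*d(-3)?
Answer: -24200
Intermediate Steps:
d(C) = 25
(22*(-44))*d(-3) = (22*(-44))*25 = -968*25 = -24200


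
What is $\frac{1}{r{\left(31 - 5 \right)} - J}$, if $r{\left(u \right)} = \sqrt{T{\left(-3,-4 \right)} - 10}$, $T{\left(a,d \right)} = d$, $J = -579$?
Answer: $\frac{579}{335255} - \frac{i \sqrt{14}}{335255} \approx 0.001727 - 1.1161 \cdot 10^{-5} i$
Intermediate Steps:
$r{\left(u \right)} = i \sqrt{14}$ ($r{\left(u \right)} = \sqrt{-4 - 10} = \sqrt{-14} = i \sqrt{14}$)
$\frac{1}{r{\left(31 - 5 \right)} - J} = \frac{1}{i \sqrt{14} - -579} = \frac{1}{i \sqrt{14} + 579} = \frac{1}{579 + i \sqrt{14}}$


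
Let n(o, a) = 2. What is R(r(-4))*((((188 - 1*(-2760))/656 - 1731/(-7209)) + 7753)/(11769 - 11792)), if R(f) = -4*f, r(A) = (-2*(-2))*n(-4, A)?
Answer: 24458087320/2266029 ≈ 10793.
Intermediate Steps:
r(A) = 8 (r(A) = -2*(-2)*2 = 4*2 = 8)
R(r(-4))*((((188 - 1*(-2760))/656 - 1731/(-7209)) + 7753)/(11769 - 11792)) = (-4*8)*((((188 - 1*(-2760))/656 - 1731/(-7209)) + 7753)/(11769 - 11792)) = -32*(((188 + 2760)*(1/656) - 1731*(-1/7209)) + 7753)/(-23) = -32*((2948*(1/656) + 577/2403) + 7753)*(-1)/23 = -32*((737/164 + 577/2403) + 7753)*(-1)/23 = -32*(1865639/394092 + 7753)*(-1)/23 = -24458087320*(-1)/(98523*23) = -32*(-3057260915/9064116) = 24458087320/2266029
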